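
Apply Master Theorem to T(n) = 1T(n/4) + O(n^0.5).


a=1, b=4, c=0.5. log_4(1)=0 < c=0.5. Case 3: O(n^c) = O(sqrt(n))
Complexity: O(sqrt(n))


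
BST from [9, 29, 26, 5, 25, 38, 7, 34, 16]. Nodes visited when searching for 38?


BST root = 9
Search for 38: compare at each node
Path: [9, 29, 38]


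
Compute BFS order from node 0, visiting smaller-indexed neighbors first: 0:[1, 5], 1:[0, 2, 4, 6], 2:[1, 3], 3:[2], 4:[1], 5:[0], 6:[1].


BFS queue: start with [0]
Visit order: [0, 1, 5, 2, 4, 6, 3]


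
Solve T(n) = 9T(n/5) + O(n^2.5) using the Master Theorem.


a=9, b=5, c=2.5. log_5(9)=1.365 < c=2.5. Case 3: O(n^c) = O(n^2.500)
Complexity: O(n^2.500)


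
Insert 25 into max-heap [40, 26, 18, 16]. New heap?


Append 25: [40, 26, 18, 16, 25]
Bubble up: no swaps needed
Result: [40, 26, 18, 16, 25]


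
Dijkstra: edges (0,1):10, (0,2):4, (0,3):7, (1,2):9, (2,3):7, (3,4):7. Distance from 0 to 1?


Dijkstra from 0:
Distances: {0: 0, 1: 10, 2: 4, 3: 7, 4: 14}
Shortest distance to 1 = 10, path = [0, 1]


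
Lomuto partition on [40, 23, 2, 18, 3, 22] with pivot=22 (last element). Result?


Elements <= 22 go left of pivot.
Result: [2, 18, 3, 22, 40, 23], pivot at index 3


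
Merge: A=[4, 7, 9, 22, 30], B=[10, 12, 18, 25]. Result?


Compare heads, take smaller each step.
Merged: [4, 7, 9, 10, 12, 18, 22, 25, 30]


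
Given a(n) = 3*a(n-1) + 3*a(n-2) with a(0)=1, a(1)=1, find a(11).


Build bottom-up:
...a(9)=63261, a(10)=239841, a(11)=3*239841+3*63261=909306


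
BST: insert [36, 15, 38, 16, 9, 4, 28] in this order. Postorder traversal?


Root = 36; build tree by BST insertion.
Postorder traversal: [4, 9, 28, 16, 15, 38, 36]


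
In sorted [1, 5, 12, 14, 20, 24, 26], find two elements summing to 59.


Two pointers: lo=0, hi=6
No pair sums to 59


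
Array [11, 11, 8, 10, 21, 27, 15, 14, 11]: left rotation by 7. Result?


Left rotate by 7: [14, 11, 11, 11, 8, 10, 21, 27, 15]


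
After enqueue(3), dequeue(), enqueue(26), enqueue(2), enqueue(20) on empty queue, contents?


enqueue(3) -> [3]
dequeue() returns 3 -> []
enqueue(26) -> [26]
enqueue(2) -> [26, 2]
enqueue(20) -> [26, 2, 20]
Final queue (front to back): [26, 2, 20]


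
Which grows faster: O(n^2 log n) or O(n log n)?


linearithmic grows slower than n^2 log n
O(n log n) is asymptotically smaller; O(n^2 log n) grows faster


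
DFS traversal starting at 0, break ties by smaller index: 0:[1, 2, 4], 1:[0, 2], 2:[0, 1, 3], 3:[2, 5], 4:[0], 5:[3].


DFS stack-based: start with [0]
Visit order: [0, 1, 2, 3, 5, 4]


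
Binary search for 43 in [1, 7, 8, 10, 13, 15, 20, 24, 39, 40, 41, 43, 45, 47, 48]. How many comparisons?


Search for 43:
[0,14] mid=7 arr[7]=24
[8,14] mid=11 arr[11]=43
Total: 2 comparisons


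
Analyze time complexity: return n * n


Analysis: constant-time operation, no loop
Complexity: O(1)


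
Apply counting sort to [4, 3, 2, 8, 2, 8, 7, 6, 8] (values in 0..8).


Count array: [0, 0, 2, 1, 1, 0, 1, 1, 3]
Reconstruct: [2, 2, 3, 4, 6, 7, 8, 8, 8]


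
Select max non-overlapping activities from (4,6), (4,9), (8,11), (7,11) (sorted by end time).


Greedy: pick earliest-ending, then skip overlaps.
Selected (2 activities): [(4, 6), (8, 11)]


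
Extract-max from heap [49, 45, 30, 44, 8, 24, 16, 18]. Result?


Max = 49
Replace root with last, heapify down
Resulting heap: [45, 44, 30, 18, 8, 24, 16]


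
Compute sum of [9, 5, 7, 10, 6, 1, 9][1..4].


Prefix sums: [0, 9, 14, 21, 31, 37, 38, 47]
Sum[1..4] = prefix[5] - prefix[1] = 37 - 9 = 28


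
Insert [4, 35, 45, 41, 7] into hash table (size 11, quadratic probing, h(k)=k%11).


Insertions: 4->slot 4; 35->slot 2; 45->slot 1; 41->slot 8; 7->slot 7
Table: [None, 45, 35, None, 4, None, None, 7, 41, None, None]


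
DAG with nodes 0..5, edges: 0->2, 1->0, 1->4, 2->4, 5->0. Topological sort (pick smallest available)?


Kahn's algorithm, process smallest node first
Order: [1, 3, 5, 0, 2, 4]


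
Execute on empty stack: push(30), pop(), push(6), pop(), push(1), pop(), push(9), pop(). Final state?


push(30) -> [30]
pop() returns 30 -> []
push(6) -> [6]
pop() returns 6 -> []
push(1) -> [1]
pop() returns 1 -> []
push(9) -> [9]
pop() returns 9 -> []
Final stack (bottom to top): []


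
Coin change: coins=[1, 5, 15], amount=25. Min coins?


dp[0]=0; dp[i]=1+min(dp[i-c] for c in coins)
...dp[20]=2, dp[21]=3, dp[22]=4, dp[23]=5, dp[24]=6, dp[25]=3
Minimum coins for 25 = 3


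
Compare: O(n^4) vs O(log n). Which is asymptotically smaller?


logarithmic grows slower than quartic
O(log n) is asymptotically smaller; O(n^4) grows faster


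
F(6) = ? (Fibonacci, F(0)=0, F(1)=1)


F(n)=F(n-1)+F(n-2)
...F(4)=3, F(5)=5, F(6)=8


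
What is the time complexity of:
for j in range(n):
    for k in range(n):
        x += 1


Per nesting level: O(n) * O(n) = O(n^2)
Complexity: O(n^2)


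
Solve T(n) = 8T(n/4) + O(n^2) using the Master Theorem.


a=8, b=4, c=2. log_4(8)=1.5 < c=2. Case 3: O(n^c) = O(n^2)
Complexity: O(n^2)


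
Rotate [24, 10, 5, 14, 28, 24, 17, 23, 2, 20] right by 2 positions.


Right rotate by 2: [2, 20, 24, 10, 5, 14, 28, 24, 17, 23]


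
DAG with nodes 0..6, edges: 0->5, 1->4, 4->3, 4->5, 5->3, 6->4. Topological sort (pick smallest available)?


Kahn's algorithm, process smallest node first
Order: [0, 1, 2, 6, 4, 5, 3]


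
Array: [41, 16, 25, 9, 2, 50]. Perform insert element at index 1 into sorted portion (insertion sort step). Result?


After one pass: [16, 41, 25, 9, 2, 50]


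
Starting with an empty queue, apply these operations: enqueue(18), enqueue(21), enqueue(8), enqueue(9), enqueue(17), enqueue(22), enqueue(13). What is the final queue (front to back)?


enqueue(18) -> [18]
enqueue(21) -> [18, 21]
enqueue(8) -> [18, 21, 8]
enqueue(9) -> [18, 21, 8, 9]
enqueue(17) -> [18, 21, 8, 9, 17]
enqueue(22) -> [18, 21, 8, 9, 17, 22]
enqueue(13) -> [18, 21, 8, 9, 17, 22, 13]
Final queue (front to back): [18, 21, 8, 9, 17, 22, 13]


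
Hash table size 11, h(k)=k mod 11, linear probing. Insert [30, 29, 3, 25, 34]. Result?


Insertions: 30->slot 8; 29->slot 7; 3->slot 3; 25->slot 4; 34->slot 1
Table: [None, 34, None, 3, 25, None, None, 29, 30, None, None]


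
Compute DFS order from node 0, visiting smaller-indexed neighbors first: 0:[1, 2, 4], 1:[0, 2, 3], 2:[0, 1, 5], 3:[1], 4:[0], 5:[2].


DFS stack-based: start with [0]
Visit order: [0, 1, 2, 5, 3, 4]


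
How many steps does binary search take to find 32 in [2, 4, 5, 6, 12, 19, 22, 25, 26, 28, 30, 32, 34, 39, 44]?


Search for 32:
[0,14] mid=7 arr[7]=25
[8,14] mid=11 arr[11]=32
Total: 2 comparisons


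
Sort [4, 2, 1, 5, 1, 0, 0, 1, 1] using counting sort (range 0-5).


Count array: [2, 4, 1, 0, 1, 1]
Reconstruct: [0, 0, 1, 1, 1, 1, 2, 4, 5]


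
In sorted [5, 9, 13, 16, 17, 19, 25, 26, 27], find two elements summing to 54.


Two pointers: lo=0, hi=8
No pair sums to 54


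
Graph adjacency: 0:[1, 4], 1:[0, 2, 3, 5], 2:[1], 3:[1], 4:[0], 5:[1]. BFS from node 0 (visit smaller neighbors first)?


BFS queue: start with [0]
Visit order: [0, 1, 4, 2, 3, 5]


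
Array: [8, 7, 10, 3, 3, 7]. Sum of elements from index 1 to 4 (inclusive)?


Prefix sums: [0, 8, 15, 25, 28, 31, 38]
Sum[1..4] = prefix[5] - prefix[1] = 31 - 8 = 23


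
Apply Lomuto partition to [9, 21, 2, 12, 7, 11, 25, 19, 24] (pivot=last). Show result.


Elements <= 24 go left of pivot.
Result: [9, 21, 2, 12, 7, 11, 19, 24, 25], pivot at index 7


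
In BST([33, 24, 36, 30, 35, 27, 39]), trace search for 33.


BST root = 33
Search for 33: compare at each node
Path: [33]


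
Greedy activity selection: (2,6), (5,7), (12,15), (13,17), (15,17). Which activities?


Greedy: pick earliest-ending, then skip overlaps.
Selected (3 activities): [(2, 6), (12, 15), (15, 17)]


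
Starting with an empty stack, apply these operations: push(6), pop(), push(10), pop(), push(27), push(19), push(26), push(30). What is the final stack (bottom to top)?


push(6) -> [6]
pop() returns 6 -> []
push(10) -> [10]
pop() returns 10 -> []
push(27) -> [27]
push(19) -> [27, 19]
push(26) -> [27, 19, 26]
push(30) -> [27, 19, 26, 30]
Final stack (bottom to top): [27, 19, 26, 30]


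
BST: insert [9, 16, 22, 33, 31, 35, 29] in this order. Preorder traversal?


Root = 9; build tree by BST insertion.
Preorder traversal: [9, 16, 22, 33, 31, 29, 35]


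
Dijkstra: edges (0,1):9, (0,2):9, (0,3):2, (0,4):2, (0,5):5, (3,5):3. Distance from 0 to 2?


Dijkstra from 0:
Distances: {0: 0, 1: 9, 2: 9, 3: 2, 4: 2, 5: 5}
Shortest distance to 2 = 9, path = [0, 2]


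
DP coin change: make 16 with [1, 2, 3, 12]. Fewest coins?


dp[0]=0; dp[i]=1+min(dp[i-c] for c in coins)
...dp[11]=4, dp[12]=1, dp[13]=2, dp[14]=2, dp[15]=2, dp[16]=3
Minimum coins for 16 = 3


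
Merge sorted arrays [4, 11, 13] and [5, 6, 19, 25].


Compare heads, take smaller each step.
Merged: [4, 5, 6, 11, 13, 19, 25]


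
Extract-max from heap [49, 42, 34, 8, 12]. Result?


Max = 49
Replace root with last, heapify down
Resulting heap: [42, 12, 34, 8]


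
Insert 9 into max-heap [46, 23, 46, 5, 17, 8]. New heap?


Append 9: [46, 23, 46, 5, 17, 8, 9]
Bubble up: no swaps needed
Result: [46, 23, 46, 5, 17, 8, 9]


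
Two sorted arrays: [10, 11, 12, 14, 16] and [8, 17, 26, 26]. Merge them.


Compare heads, take smaller each step.
Merged: [8, 10, 11, 12, 14, 16, 17, 26, 26]


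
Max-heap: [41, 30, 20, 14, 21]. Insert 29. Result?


Append 29: [41, 30, 20, 14, 21, 29]
Bubble up: swap idx 5(29) with idx 2(20)
Result: [41, 30, 29, 14, 21, 20]


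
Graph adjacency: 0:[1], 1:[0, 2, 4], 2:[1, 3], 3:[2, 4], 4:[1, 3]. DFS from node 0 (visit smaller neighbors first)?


DFS stack-based: start with [0]
Visit order: [0, 1, 2, 3, 4]


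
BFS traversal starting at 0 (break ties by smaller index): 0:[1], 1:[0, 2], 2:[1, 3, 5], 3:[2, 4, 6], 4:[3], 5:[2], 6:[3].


BFS queue: start with [0]
Visit order: [0, 1, 2, 3, 5, 4, 6]


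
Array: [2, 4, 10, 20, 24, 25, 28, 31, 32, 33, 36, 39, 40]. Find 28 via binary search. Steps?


Search for 28:
[0,12] mid=6 arr[6]=28
Total: 1 comparisons


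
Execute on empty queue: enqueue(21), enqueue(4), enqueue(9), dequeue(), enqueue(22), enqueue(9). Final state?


enqueue(21) -> [21]
enqueue(4) -> [21, 4]
enqueue(9) -> [21, 4, 9]
dequeue() returns 21 -> [4, 9]
enqueue(22) -> [4, 9, 22]
enqueue(9) -> [4, 9, 22, 9]
Final queue (front to back): [4, 9, 22, 9]


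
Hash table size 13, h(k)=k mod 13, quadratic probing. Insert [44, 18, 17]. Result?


Insertions: 44->slot 5; 18->slot 6; 17->slot 4
Table: [None, None, None, None, 17, 44, 18, None, None, None, None, None, None]


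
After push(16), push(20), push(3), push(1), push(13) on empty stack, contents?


push(16) -> [16]
push(20) -> [16, 20]
push(3) -> [16, 20, 3]
push(1) -> [16, 20, 3, 1]
push(13) -> [16, 20, 3, 1, 13]
Final stack (bottom to top): [16, 20, 3, 1, 13]


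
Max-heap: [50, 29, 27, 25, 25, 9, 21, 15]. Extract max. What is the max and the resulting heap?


Max = 50
Replace root with last, heapify down
Resulting heap: [29, 25, 27, 15, 25, 9, 21]


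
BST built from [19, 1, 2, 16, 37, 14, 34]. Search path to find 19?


BST root = 19
Search for 19: compare at each node
Path: [19]


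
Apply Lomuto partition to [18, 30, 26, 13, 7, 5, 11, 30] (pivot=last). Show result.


Elements <= 30 go left of pivot.
Result: [18, 30, 26, 13, 7, 5, 11, 30], pivot at index 7


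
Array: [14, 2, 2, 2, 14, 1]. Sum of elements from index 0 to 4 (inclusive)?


Prefix sums: [0, 14, 16, 18, 20, 34, 35]
Sum[0..4] = prefix[5] - prefix[0] = 34 - 0 = 34


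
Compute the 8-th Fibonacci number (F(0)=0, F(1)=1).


F(n)=F(n-1)+F(n-2)
...F(6)=8, F(7)=13, F(8)=21


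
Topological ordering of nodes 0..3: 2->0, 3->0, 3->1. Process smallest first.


Kahn's algorithm, process smallest node first
Order: [2, 3, 0, 1]


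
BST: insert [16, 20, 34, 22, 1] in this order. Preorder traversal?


Root = 16; build tree by BST insertion.
Preorder traversal: [16, 1, 20, 34, 22]


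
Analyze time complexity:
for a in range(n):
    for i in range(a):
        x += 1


Per nesting level: O(n) * O(n) [triangular over a] = O(n^2)
Complexity: O(n^2)


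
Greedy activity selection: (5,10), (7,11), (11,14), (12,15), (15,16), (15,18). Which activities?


Greedy: pick earliest-ending, then skip overlaps.
Selected (3 activities): [(5, 10), (11, 14), (15, 16)]


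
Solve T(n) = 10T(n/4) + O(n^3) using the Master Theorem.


a=10, b=4, c=3. log_4(10)=1.661 < c=3. Case 3: O(n^c) = O(n^3)
Complexity: O(n^3)


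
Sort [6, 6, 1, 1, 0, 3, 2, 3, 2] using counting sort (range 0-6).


Count array: [1, 2, 2, 2, 0, 0, 2]
Reconstruct: [0, 1, 1, 2, 2, 3, 3, 6, 6]


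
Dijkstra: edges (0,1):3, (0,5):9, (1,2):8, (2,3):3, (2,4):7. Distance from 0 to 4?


Dijkstra from 0:
Distances: {0: 0, 1: 3, 2: 11, 3: 14, 4: 18, 5: 9}
Shortest distance to 4 = 18, path = [0, 1, 2, 4]


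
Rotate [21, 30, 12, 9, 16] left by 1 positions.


Left rotate by 1: [30, 12, 9, 16, 21]


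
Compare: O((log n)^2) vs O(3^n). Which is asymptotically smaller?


polylogarithmic grows slower than exponential (base 3)
O((log n)^2) is asymptotically smaller; O(3^n) grows faster


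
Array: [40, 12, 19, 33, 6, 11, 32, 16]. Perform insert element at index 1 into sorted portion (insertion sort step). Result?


After one pass: [12, 40, 19, 33, 6, 11, 32, 16]


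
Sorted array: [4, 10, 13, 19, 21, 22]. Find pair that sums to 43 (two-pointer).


Two pointers: lo=0, hi=5
Found pair: (21, 22) summing to 43


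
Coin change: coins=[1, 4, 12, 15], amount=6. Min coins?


dp[0]=0; dp[i]=1+min(dp[i-c] for c in coins)
...dp[1]=1, dp[2]=2, dp[3]=3, dp[4]=1, dp[5]=2, dp[6]=3
Minimum coins for 6 = 3


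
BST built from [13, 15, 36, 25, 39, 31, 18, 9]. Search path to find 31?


BST root = 13
Search for 31: compare at each node
Path: [13, 15, 36, 25, 31]


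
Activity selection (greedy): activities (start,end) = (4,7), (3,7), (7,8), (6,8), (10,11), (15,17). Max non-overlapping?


Greedy: pick earliest-ending, then skip overlaps.
Selected (4 activities): [(4, 7), (7, 8), (10, 11), (15, 17)]


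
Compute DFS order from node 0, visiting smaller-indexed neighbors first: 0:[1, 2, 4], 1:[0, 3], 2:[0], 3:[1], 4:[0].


DFS stack-based: start with [0]
Visit order: [0, 1, 3, 2, 4]


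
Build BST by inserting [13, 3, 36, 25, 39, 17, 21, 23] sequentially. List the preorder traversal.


Root = 13; build tree by BST insertion.
Preorder traversal: [13, 3, 36, 25, 17, 21, 23, 39]


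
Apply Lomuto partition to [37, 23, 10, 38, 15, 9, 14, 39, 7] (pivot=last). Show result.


Elements <= 7 go left of pivot.
Result: [7, 23, 10, 38, 15, 9, 14, 39, 37], pivot at index 0


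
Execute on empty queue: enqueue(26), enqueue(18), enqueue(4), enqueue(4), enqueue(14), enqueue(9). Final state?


enqueue(26) -> [26]
enqueue(18) -> [26, 18]
enqueue(4) -> [26, 18, 4]
enqueue(4) -> [26, 18, 4, 4]
enqueue(14) -> [26, 18, 4, 4, 14]
enqueue(9) -> [26, 18, 4, 4, 14, 9]
Final queue (front to back): [26, 18, 4, 4, 14, 9]


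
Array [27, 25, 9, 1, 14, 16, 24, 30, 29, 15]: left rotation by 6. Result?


Left rotate by 6: [24, 30, 29, 15, 27, 25, 9, 1, 14, 16]


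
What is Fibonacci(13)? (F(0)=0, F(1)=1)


F(n)=F(n-1)+F(n-2)
...F(11)=89, F(12)=144, F(13)=233


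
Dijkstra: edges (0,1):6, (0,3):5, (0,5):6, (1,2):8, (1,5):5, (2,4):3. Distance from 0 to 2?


Dijkstra from 0:
Distances: {0: 0, 1: 6, 2: 14, 3: 5, 4: 17, 5: 6}
Shortest distance to 2 = 14, path = [0, 1, 2]


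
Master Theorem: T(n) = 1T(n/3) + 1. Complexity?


a=1, b=3, c=0. log_3(1)=0 = c=0. Case 2: O(n^c log n) = O(log n)
Complexity: O(log n)


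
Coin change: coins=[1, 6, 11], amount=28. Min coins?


dp[0]=0; dp[i]=1+min(dp[i-c] for c in coins)
...dp[23]=3, dp[24]=4, dp[25]=5, dp[26]=6, dp[27]=7, dp[28]=3
Minimum coins for 28 = 3


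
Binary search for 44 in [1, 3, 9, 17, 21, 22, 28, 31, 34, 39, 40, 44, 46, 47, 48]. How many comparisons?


Search for 44:
[0,14] mid=7 arr[7]=31
[8,14] mid=11 arr[11]=44
Total: 2 comparisons


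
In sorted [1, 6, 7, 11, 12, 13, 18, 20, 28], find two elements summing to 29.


Two pointers: lo=0, hi=8
Found pair: (1, 28) summing to 29


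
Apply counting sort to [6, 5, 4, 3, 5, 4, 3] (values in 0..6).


Count array: [0, 0, 0, 2, 2, 2, 1]
Reconstruct: [3, 3, 4, 4, 5, 5, 6]


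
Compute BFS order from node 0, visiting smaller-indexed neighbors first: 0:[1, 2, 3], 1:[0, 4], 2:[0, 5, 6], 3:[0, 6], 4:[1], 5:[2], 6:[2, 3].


BFS queue: start with [0]
Visit order: [0, 1, 2, 3, 4, 5, 6]


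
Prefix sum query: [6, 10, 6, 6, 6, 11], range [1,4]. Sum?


Prefix sums: [0, 6, 16, 22, 28, 34, 45]
Sum[1..4] = prefix[5] - prefix[1] = 34 - 6 = 28


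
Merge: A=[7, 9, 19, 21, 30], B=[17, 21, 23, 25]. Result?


Compare heads, take smaller each step.
Merged: [7, 9, 17, 19, 21, 21, 23, 25, 30]


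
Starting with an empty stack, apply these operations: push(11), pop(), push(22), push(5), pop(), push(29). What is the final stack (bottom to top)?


push(11) -> [11]
pop() returns 11 -> []
push(22) -> [22]
push(5) -> [22, 5]
pop() returns 5 -> [22]
push(29) -> [22, 29]
Final stack (bottom to top): [22, 29]


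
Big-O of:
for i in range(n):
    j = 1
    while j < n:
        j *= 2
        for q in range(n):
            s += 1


Per nesting level: O(n) * O(log n) * O(n) = O(n^2 log n)
Complexity: O(n^2 log n)


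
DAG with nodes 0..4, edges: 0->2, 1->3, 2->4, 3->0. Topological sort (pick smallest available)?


Kahn's algorithm, process smallest node first
Order: [1, 3, 0, 2, 4]


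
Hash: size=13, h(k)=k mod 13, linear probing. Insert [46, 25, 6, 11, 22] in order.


Insertions: 46->slot 7; 25->slot 12; 6->slot 6; 11->slot 11; 22->slot 9
Table: [None, None, None, None, None, None, 6, 46, None, 22, None, 11, 25]


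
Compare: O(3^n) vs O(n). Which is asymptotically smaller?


linear grows slower than exponential (base 3)
O(n) is asymptotically smaller; O(3^n) grows faster


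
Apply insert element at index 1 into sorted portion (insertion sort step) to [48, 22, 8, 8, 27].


After one pass: [22, 48, 8, 8, 27]


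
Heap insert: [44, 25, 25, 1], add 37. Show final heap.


Append 37: [44, 25, 25, 1, 37]
Bubble up: swap idx 4(37) with idx 1(25)
Result: [44, 37, 25, 1, 25]


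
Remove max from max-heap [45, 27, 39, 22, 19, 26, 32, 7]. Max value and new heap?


Max = 45
Replace root with last, heapify down
Resulting heap: [39, 27, 32, 22, 19, 26, 7]


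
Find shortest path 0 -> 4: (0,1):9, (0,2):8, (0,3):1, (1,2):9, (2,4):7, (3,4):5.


Dijkstra from 0:
Distances: {0: 0, 1: 9, 2: 8, 3: 1, 4: 6}
Shortest distance to 4 = 6, path = [0, 3, 4]


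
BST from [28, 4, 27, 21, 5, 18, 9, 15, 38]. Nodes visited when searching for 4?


BST root = 28
Search for 4: compare at each node
Path: [28, 4]


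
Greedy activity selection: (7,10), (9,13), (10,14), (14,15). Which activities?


Greedy: pick earliest-ending, then skip overlaps.
Selected (3 activities): [(7, 10), (10, 14), (14, 15)]


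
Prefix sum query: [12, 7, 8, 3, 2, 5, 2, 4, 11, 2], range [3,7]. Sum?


Prefix sums: [0, 12, 19, 27, 30, 32, 37, 39, 43, 54, 56]
Sum[3..7] = prefix[8] - prefix[3] = 43 - 27 = 16


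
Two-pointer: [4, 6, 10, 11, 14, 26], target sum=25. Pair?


Two pointers: lo=0, hi=5
Found pair: (11, 14) summing to 25


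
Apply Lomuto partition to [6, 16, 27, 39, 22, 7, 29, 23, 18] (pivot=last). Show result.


Elements <= 18 go left of pivot.
Result: [6, 16, 7, 18, 22, 27, 29, 23, 39], pivot at index 3


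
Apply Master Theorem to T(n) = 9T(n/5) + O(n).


a=9, b=5, c=1. log_5(9)=1.365 > c=1. Case 1: O(n^log_b(a)) = O(n^1.365)
Complexity: O(n^1.365)


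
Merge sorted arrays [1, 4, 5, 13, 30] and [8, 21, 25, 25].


Compare heads, take smaller each step.
Merged: [1, 4, 5, 8, 13, 21, 25, 25, 30]


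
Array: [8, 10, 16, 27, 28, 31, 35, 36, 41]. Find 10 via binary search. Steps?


Search for 10:
[0,8] mid=4 arr[4]=28
[0,3] mid=1 arr[1]=10
Total: 2 comparisons


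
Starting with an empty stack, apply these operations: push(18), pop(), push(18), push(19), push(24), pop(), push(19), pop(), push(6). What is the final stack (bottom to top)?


push(18) -> [18]
pop() returns 18 -> []
push(18) -> [18]
push(19) -> [18, 19]
push(24) -> [18, 19, 24]
pop() returns 24 -> [18, 19]
push(19) -> [18, 19, 19]
pop() returns 19 -> [18, 19]
push(6) -> [18, 19, 6]
Final stack (bottom to top): [18, 19, 6]


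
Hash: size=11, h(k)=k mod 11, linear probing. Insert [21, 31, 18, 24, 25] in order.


Insertions: 21->slot 10; 31->slot 9; 18->slot 7; 24->slot 2; 25->slot 3
Table: [None, None, 24, 25, None, None, None, 18, None, 31, 21]


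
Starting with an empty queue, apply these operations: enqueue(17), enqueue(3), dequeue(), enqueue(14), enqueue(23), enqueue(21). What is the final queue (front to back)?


enqueue(17) -> [17]
enqueue(3) -> [17, 3]
dequeue() returns 17 -> [3]
enqueue(14) -> [3, 14]
enqueue(23) -> [3, 14, 23]
enqueue(21) -> [3, 14, 23, 21]
Final queue (front to back): [3, 14, 23, 21]


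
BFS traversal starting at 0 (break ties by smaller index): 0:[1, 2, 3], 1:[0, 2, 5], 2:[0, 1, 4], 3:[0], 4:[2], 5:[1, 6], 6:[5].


BFS queue: start with [0]
Visit order: [0, 1, 2, 3, 5, 4, 6]


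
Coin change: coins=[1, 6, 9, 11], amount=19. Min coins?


dp[0]=0; dp[i]=1+min(dp[i-c] for c in coins)
...dp[14]=4, dp[15]=2, dp[16]=3, dp[17]=2, dp[18]=2, dp[19]=3
Minimum coins for 19 = 3


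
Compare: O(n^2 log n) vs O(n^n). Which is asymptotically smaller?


n^2 log n grows slower than n^n
O(n^2 log n) is asymptotically smaller; O(n^n) grows faster


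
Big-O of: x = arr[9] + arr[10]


Analysis: constant-time operation, no loop
Complexity: O(1)


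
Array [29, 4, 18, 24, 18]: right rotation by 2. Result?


Right rotate by 2: [24, 18, 29, 4, 18]


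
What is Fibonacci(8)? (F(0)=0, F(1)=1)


F(n)=F(n-1)+F(n-2)
...F(6)=8, F(7)=13, F(8)=21


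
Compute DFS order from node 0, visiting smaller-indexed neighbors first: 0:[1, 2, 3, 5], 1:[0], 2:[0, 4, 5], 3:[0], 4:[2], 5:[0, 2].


DFS stack-based: start with [0]
Visit order: [0, 1, 2, 4, 5, 3]


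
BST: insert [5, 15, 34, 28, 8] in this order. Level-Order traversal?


Root = 5; build tree by BST insertion.
Level-Order traversal: [5, 15, 8, 34, 28]


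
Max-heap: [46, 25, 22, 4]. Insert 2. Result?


Append 2: [46, 25, 22, 4, 2]
Bubble up: no swaps needed
Result: [46, 25, 22, 4, 2]


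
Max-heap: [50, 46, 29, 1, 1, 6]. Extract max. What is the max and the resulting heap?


Max = 50
Replace root with last, heapify down
Resulting heap: [46, 6, 29, 1, 1]


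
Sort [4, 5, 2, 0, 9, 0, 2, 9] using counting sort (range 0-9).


Count array: [2, 0, 2, 0, 1, 1, 0, 0, 0, 2]
Reconstruct: [0, 0, 2, 2, 4, 5, 9, 9]


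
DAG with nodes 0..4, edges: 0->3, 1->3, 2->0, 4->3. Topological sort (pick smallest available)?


Kahn's algorithm, process smallest node first
Order: [1, 2, 0, 4, 3]


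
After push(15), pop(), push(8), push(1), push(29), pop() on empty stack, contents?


push(15) -> [15]
pop() returns 15 -> []
push(8) -> [8]
push(1) -> [8, 1]
push(29) -> [8, 1, 29]
pop() returns 29 -> [8, 1]
Final stack (bottom to top): [8, 1]


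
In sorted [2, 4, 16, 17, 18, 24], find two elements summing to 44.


Two pointers: lo=0, hi=5
No pair sums to 44


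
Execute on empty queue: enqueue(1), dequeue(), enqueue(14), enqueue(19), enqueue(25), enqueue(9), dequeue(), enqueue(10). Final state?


enqueue(1) -> [1]
dequeue() returns 1 -> []
enqueue(14) -> [14]
enqueue(19) -> [14, 19]
enqueue(25) -> [14, 19, 25]
enqueue(9) -> [14, 19, 25, 9]
dequeue() returns 14 -> [19, 25, 9]
enqueue(10) -> [19, 25, 9, 10]
Final queue (front to back): [19, 25, 9, 10]


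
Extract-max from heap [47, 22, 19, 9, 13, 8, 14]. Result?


Max = 47
Replace root with last, heapify down
Resulting heap: [22, 14, 19, 9, 13, 8]


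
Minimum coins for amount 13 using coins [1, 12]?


dp[0]=0; dp[i]=1+min(dp[i-c] for c in coins)
...dp[8]=8, dp[9]=9, dp[10]=10, dp[11]=11, dp[12]=1, dp[13]=2
Minimum coins for 13 = 2


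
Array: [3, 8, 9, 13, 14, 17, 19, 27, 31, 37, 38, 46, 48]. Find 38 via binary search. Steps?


Search for 38:
[0,12] mid=6 arr[6]=19
[7,12] mid=9 arr[9]=37
[10,12] mid=11 arr[11]=46
[10,10] mid=10 arr[10]=38
Total: 4 comparisons


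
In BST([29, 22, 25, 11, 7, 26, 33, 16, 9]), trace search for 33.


BST root = 29
Search for 33: compare at each node
Path: [29, 33]


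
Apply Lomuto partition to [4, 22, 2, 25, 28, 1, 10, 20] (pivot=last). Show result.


Elements <= 20 go left of pivot.
Result: [4, 2, 1, 10, 20, 22, 25, 28], pivot at index 4


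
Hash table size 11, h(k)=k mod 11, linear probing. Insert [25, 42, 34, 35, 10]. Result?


Insertions: 25->slot 3; 42->slot 9; 34->slot 1; 35->slot 2; 10->slot 10
Table: [None, 34, 35, 25, None, None, None, None, None, 42, 10]


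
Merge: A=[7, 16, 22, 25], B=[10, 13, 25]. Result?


Compare heads, take smaller each step.
Merged: [7, 10, 13, 16, 22, 25, 25]


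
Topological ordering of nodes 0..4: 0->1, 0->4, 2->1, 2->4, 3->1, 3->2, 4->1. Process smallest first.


Kahn's algorithm, process smallest node first
Order: [0, 3, 2, 4, 1]


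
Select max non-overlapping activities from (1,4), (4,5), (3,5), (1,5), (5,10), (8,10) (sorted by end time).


Greedy: pick earliest-ending, then skip overlaps.
Selected (3 activities): [(1, 4), (4, 5), (5, 10)]


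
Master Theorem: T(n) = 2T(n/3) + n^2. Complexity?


a=2, b=3, c=2. log_3(2)=0.631 < c=2. Case 3: O(n^c) = O(n^2)
Complexity: O(n^2)


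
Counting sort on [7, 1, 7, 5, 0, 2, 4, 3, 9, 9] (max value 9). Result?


Count array: [1, 1, 1, 1, 1, 1, 0, 2, 0, 2]
Reconstruct: [0, 1, 2, 3, 4, 5, 7, 7, 9, 9]


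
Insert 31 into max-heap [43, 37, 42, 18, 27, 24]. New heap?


Append 31: [43, 37, 42, 18, 27, 24, 31]
Bubble up: no swaps needed
Result: [43, 37, 42, 18, 27, 24, 31]


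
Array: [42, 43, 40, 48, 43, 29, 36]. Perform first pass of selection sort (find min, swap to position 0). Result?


After one pass: [29, 43, 40, 48, 43, 42, 36]


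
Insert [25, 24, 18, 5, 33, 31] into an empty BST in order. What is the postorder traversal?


Root = 25; build tree by BST insertion.
Postorder traversal: [5, 18, 24, 31, 33, 25]


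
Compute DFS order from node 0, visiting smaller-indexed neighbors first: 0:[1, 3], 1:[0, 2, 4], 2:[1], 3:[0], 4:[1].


DFS stack-based: start with [0]
Visit order: [0, 1, 2, 4, 3]


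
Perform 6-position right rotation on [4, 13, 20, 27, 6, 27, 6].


Right rotate by 6: [13, 20, 27, 6, 27, 6, 4]


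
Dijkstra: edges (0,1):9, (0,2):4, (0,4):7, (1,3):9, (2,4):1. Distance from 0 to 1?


Dijkstra from 0:
Distances: {0: 0, 1: 9, 2: 4, 3: 18, 4: 5}
Shortest distance to 1 = 9, path = [0, 1]


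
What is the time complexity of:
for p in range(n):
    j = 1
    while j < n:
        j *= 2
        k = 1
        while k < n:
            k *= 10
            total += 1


Per nesting level: O(n) * O(log n) * O(log n) = O(n (log n)^2)
Complexity: O(n (log n)^2)


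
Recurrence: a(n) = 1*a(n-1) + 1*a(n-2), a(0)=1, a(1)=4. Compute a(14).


Build bottom-up:
...a(12)=665, a(13)=1076, a(14)=1*1076+1*665=1741


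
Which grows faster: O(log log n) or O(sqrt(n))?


double-logarithmic grows slower than sublinear
O(log log n) is asymptotically smaller; O(sqrt(n)) grows faster


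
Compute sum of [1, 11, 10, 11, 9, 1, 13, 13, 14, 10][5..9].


Prefix sums: [0, 1, 12, 22, 33, 42, 43, 56, 69, 83, 93]
Sum[5..9] = prefix[10] - prefix[5] = 93 - 42 = 51


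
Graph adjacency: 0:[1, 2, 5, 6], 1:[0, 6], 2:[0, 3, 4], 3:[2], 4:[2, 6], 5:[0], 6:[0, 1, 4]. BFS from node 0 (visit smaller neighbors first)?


BFS queue: start with [0]
Visit order: [0, 1, 2, 5, 6, 3, 4]


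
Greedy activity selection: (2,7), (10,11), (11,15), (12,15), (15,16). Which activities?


Greedy: pick earliest-ending, then skip overlaps.
Selected (4 activities): [(2, 7), (10, 11), (11, 15), (15, 16)]


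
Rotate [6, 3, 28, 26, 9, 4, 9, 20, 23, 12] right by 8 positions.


Right rotate by 8: [28, 26, 9, 4, 9, 20, 23, 12, 6, 3]


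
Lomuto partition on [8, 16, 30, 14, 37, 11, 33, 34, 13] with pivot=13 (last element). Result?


Elements <= 13 go left of pivot.
Result: [8, 11, 13, 14, 37, 16, 33, 34, 30], pivot at index 2


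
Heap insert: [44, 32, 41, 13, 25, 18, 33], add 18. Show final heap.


Append 18: [44, 32, 41, 13, 25, 18, 33, 18]
Bubble up: swap idx 7(18) with idx 3(13)
Result: [44, 32, 41, 18, 25, 18, 33, 13]


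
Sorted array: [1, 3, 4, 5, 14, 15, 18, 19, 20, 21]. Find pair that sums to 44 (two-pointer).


Two pointers: lo=0, hi=9
No pair sums to 44


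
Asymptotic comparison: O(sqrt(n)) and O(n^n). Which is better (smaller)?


sublinear grows slower than n^n
O(sqrt(n)) is asymptotically smaller; O(n^n) grows faster


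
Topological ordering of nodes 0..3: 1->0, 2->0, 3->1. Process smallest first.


Kahn's algorithm, process smallest node first
Order: [2, 3, 1, 0]


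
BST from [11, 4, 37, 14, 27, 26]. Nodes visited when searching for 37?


BST root = 11
Search for 37: compare at each node
Path: [11, 37]


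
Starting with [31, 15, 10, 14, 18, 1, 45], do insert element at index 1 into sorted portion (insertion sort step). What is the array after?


After one pass: [15, 31, 10, 14, 18, 1, 45]


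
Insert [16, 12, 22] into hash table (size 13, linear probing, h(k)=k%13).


Insertions: 16->slot 3; 12->slot 12; 22->slot 9
Table: [None, None, None, 16, None, None, None, None, None, 22, None, None, 12]


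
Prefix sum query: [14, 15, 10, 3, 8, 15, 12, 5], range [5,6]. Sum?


Prefix sums: [0, 14, 29, 39, 42, 50, 65, 77, 82]
Sum[5..6] = prefix[7] - prefix[5] = 77 - 50 = 27


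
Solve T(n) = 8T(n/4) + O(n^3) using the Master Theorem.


a=8, b=4, c=3. log_4(8)=1.5 < c=3. Case 3: O(n^c) = O(n^3)
Complexity: O(n^3)


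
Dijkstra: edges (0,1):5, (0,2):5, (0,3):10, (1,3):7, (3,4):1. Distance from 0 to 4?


Dijkstra from 0:
Distances: {0: 0, 1: 5, 2: 5, 3: 10, 4: 11}
Shortest distance to 4 = 11, path = [0, 3, 4]


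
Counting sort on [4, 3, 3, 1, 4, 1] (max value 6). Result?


Count array: [0, 2, 0, 2, 2, 0, 0]
Reconstruct: [1, 1, 3, 3, 4, 4]


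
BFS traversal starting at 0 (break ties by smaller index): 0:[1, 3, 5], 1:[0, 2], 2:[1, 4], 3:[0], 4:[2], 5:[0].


BFS queue: start with [0]
Visit order: [0, 1, 3, 5, 2, 4]


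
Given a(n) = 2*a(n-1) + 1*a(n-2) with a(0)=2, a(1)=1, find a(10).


Build bottom-up:
...a(8)=746, a(9)=1801, a(10)=2*1801+1*746=4348


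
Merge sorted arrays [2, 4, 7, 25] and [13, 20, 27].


Compare heads, take smaller each step.
Merged: [2, 4, 7, 13, 20, 25, 27]


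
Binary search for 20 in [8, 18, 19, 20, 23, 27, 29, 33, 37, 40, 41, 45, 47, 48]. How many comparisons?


Search for 20:
[0,13] mid=6 arr[6]=29
[0,5] mid=2 arr[2]=19
[3,5] mid=4 arr[4]=23
[3,3] mid=3 arr[3]=20
Total: 4 comparisons


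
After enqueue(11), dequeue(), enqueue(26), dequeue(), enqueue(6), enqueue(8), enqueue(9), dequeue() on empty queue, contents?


enqueue(11) -> [11]
dequeue() returns 11 -> []
enqueue(26) -> [26]
dequeue() returns 26 -> []
enqueue(6) -> [6]
enqueue(8) -> [6, 8]
enqueue(9) -> [6, 8, 9]
dequeue() returns 6 -> [8, 9]
Final queue (front to back): [8, 9]


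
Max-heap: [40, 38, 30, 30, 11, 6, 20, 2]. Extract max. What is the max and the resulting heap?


Max = 40
Replace root with last, heapify down
Resulting heap: [38, 30, 30, 2, 11, 6, 20]


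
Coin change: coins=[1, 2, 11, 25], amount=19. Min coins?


dp[0]=0; dp[i]=1+min(dp[i-c] for c in coins)
...dp[14]=3, dp[15]=3, dp[16]=4, dp[17]=4, dp[18]=5, dp[19]=5
Minimum coins for 19 = 5


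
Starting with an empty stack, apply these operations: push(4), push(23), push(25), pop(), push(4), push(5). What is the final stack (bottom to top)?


push(4) -> [4]
push(23) -> [4, 23]
push(25) -> [4, 23, 25]
pop() returns 25 -> [4, 23]
push(4) -> [4, 23, 4]
push(5) -> [4, 23, 4, 5]
Final stack (bottom to top): [4, 23, 4, 5]


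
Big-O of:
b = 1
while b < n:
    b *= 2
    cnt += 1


Per nesting level: O(log n) = O(log n)
Complexity: O(log n)


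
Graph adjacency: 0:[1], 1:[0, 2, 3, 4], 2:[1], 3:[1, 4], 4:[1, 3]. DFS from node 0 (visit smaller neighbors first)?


DFS stack-based: start with [0]
Visit order: [0, 1, 2, 3, 4]


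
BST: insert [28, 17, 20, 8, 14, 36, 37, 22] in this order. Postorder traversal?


Root = 28; build tree by BST insertion.
Postorder traversal: [14, 8, 22, 20, 17, 37, 36, 28]


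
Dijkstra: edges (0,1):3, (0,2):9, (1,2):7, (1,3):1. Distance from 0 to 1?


Dijkstra from 0:
Distances: {0: 0, 1: 3, 2: 9, 3: 4}
Shortest distance to 1 = 3, path = [0, 1]


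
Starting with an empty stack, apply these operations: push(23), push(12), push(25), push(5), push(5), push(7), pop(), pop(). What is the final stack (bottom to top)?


push(23) -> [23]
push(12) -> [23, 12]
push(25) -> [23, 12, 25]
push(5) -> [23, 12, 25, 5]
push(5) -> [23, 12, 25, 5, 5]
push(7) -> [23, 12, 25, 5, 5, 7]
pop() returns 7 -> [23, 12, 25, 5, 5]
pop() returns 5 -> [23, 12, 25, 5]
Final stack (bottom to top): [23, 12, 25, 5]


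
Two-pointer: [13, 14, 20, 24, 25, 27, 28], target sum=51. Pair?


Two pointers: lo=0, hi=6
Found pair: (24, 27) summing to 51


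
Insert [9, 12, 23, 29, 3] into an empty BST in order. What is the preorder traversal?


Root = 9; build tree by BST insertion.
Preorder traversal: [9, 3, 12, 23, 29]


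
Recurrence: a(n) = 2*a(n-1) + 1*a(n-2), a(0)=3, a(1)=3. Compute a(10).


Build bottom-up:
...a(8)=1731, a(9)=4179, a(10)=2*4179+1*1731=10089


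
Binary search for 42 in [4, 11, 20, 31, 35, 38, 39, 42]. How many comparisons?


Search for 42:
[0,7] mid=3 arr[3]=31
[4,7] mid=5 arr[5]=38
[6,7] mid=6 arr[6]=39
[7,7] mid=7 arr[7]=42
Total: 4 comparisons


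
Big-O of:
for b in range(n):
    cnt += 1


Per nesting level: O(n) = O(n)
Complexity: O(n)


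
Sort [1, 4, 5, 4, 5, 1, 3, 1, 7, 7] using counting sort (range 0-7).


Count array: [0, 3, 0, 1, 2, 2, 0, 2]
Reconstruct: [1, 1, 1, 3, 4, 4, 5, 5, 7, 7]


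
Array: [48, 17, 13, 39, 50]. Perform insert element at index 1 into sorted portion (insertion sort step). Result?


After one pass: [17, 48, 13, 39, 50]


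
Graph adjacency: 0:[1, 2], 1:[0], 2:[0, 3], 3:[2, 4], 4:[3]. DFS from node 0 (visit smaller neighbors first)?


DFS stack-based: start with [0]
Visit order: [0, 1, 2, 3, 4]


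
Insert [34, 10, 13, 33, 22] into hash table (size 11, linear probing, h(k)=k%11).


Insertions: 34->slot 1; 10->slot 10; 13->slot 2; 33->slot 0; 22->slot 3
Table: [33, 34, 13, 22, None, None, None, None, None, None, 10]


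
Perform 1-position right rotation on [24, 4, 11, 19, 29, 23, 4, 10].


Right rotate by 1: [10, 24, 4, 11, 19, 29, 23, 4]


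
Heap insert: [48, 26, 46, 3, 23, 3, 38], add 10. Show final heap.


Append 10: [48, 26, 46, 3, 23, 3, 38, 10]
Bubble up: swap idx 7(10) with idx 3(3)
Result: [48, 26, 46, 10, 23, 3, 38, 3]


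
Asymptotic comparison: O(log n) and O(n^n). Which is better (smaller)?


logarithmic grows slower than n^n
O(log n) is asymptotically smaller; O(n^n) grows faster


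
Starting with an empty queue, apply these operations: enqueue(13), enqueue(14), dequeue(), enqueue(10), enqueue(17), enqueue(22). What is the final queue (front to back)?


enqueue(13) -> [13]
enqueue(14) -> [13, 14]
dequeue() returns 13 -> [14]
enqueue(10) -> [14, 10]
enqueue(17) -> [14, 10, 17]
enqueue(22) -> [14, 10, 17, 22]
Final queue (front to back): [14, 10, 17, 22]


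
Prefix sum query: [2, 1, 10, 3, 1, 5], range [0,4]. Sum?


Prefix sums: [0, 2, 3, 13, 16, 17, 22]
Sum[0..4] = prefix[5] - prefix[0] = 17 - 0 = 17


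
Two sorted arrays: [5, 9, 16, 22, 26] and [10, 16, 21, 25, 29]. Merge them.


Compare heads, take smaller each step.
Merged: [5, 9, 10, 16, 16, 21, 22, 25, 26, 29]


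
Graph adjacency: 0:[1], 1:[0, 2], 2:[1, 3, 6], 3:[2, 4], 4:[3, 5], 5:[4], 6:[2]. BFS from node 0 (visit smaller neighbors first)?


BFS queue: start with [0]
Visit order: [0, 1, 2, 3, 6, 4, 5]


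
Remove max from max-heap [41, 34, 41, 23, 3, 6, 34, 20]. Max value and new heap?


Max = 41
Replace root with last, heapify down
Resulting heap: [41, 34, 34, 23, 3, 6, 20]


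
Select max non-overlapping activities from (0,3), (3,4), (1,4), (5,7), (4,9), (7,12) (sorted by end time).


Greedy: pick earliest-ending, then skip overlaps.
Selected (4 activities): [(0, 3), (3, 4), (5, 7), (7, 12)]


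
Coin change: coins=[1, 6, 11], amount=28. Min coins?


dp[0]=0; dp[i]=1+min(dp[i-c] for c in coins)
...dp[23]=3, dp[24]=4, dp[25]=5, dp[26]=6, dp[27]=7, dp[28]=3
Minimum coins for 28 = 3


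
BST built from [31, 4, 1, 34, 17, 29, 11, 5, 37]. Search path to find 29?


BST root = 31
Search for 29: compare at each node
Path: [31, 4, 17, 29]


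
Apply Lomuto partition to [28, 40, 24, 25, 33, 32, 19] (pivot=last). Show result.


Elements <= 19 go left of pivot.
Result: [19, 40, 24, 25, 33, 32, 28], pivot at index 0


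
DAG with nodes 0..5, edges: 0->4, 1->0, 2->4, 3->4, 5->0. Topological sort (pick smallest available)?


Kahn's algorithm, process smallest node first
Order: [1, 2, 3, 5, 0, 4]


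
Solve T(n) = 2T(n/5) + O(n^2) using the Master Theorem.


a=2, b=5, c=2. log_5(2)=0.431 < c=2. Case 3: O(n^c) = O(n^2)
Complexity: O(n^2)


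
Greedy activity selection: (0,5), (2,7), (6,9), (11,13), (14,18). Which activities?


Greedy: pick earliest-ending, then skip overlaps.
Selected (4 activities): [(0, 5), (6, 9), (11, 13), (14, 18)]


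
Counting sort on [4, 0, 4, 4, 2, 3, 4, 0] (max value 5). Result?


Count array: [2, 0, 1, 1, 4, 0]
Reconstruct: [0, 0, 2, 3, 4, 4, 4, 4]


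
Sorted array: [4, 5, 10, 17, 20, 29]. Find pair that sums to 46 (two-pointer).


Two pointers: lo=0, hi=5
Found pair: (17, 29) summing to 46


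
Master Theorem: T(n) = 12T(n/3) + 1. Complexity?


a=12, b=3, c=0. log_3(12)=2.262 > c=0. Case 1: O(n^log_b(a)) = O(n^2.262)
Complexity: O(n^2.262)


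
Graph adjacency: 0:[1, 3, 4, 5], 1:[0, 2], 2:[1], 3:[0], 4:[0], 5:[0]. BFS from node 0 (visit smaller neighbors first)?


BFS queue: start with [0]
Visit order: [0, 1, 3, 4, 5, 2]


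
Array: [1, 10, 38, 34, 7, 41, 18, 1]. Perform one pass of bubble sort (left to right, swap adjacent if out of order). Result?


After one pass: [1, 10, 34, 7, 38, 18, 1, 41]


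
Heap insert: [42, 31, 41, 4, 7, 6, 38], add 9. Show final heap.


Append 9: [42, 31, 41, 4, 7, 6, 38, 9]
Bubble up: swap idx 7(9) with idx 3(4)
Result: [42, 31, 41, 9, 7, 6, 38, 4]


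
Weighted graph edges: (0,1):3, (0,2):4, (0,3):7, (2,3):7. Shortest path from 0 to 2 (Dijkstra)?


Dijkstra from 0:
Distances: {0: 0, 1: 3, 2: 4, 3: 7}
Shortest distance to 2 = 4, path = [0, 2]


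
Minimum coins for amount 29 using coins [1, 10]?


dp[0]=0; dp[i]=1+min(dp[i-c] for c in coins)
...dp[24]=6, dp[25]=7, dp[26]=8, dp[27]=9, dp[28]=10, dp[29]=11
Minimum coins for 29 = 11


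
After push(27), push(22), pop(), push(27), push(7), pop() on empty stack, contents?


push(27) -> [27]
push(22) -> [27, 22]
pop() returns 22 -> [27]
push(27) -> [27, 27]
push(7) -> [27, 27, 7]
pop() returns 7 -> [27, 27]
Final stack (bottom to top): [27, 27]
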